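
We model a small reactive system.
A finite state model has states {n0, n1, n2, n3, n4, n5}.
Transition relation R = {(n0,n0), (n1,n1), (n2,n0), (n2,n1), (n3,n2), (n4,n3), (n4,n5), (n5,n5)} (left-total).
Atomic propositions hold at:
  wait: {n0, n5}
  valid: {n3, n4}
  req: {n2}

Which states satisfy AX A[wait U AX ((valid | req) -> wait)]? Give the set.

Sat(valid | req) = {n2, n3, n4}
Sat((valid | req) -> wait) = {n0, n1, n5}
Sat(AX ((valid | req) -> wait)) = {s : every successor in {n0, n1, n5}} = {n0, n1, n2, n5}
A[wait U AX ((valid | req) -> wait)]: least fixpoint, start Z0 = Sat(AX ((valid | req) -> wait)) = {n0, n1, n2, n5}, add states in Sat(wait) with every successor in Z. Already a fixed point.
Sat(A[wait U AX ((valid | req) -> wait)]) = {n0, n1, n2, n5}
Sat(AX A[wait U AX ((valid | req) -> wait)]) = {s : every successor in {n0, n1, n2, n5}} = {n0, n1, n2, n3, n5}

{n0, n1, n2, n3, n5}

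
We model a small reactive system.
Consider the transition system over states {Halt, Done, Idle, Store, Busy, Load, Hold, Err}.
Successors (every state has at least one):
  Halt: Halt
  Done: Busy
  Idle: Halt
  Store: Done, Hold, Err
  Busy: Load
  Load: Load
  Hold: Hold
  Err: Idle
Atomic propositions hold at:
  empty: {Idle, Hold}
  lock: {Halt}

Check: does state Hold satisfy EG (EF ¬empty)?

No

Sat(¬empty) = {Halt, Done, Store, Busy, Load, Err}
EF ¬empty: least fixpoint, start Z0 = {Halt, Done, Store, Busy, Load, Err}, add states with some successor in Z. Z1 = {Halt, Done, Idle, Store, Busy, Load, Err}; fixed.
Sat(EF ¬empty) = {Halt, Done, Idle, Store, Busy, Load, Err}
EG (EF ¬empty): greatest fixpoint, start Z0 = {Halt, Done, Idle, Store, Busy, Load, Err}, keep only states in Sat with some successor in Z. Already a fixed point.
Sat(EG (EF ¬empty)) = {Halt, Done, Idle, Store, Busy, Load, Err}
Hold ∉ Sat(EG (EF ¬empty)) = {Halt, Done, Idle, Store, Busy, Load, Err}, so the formula does not hold at Hold.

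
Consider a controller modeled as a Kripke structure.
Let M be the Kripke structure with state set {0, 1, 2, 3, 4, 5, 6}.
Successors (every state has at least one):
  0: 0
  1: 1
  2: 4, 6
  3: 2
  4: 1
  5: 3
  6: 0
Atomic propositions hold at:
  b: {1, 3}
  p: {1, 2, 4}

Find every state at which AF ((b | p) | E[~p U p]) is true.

{1, 2, 3, 4, 5}

Sat(b | p) = {1, 2, 3, 4}
Sat(~p) = {0, 3, 5, 6}
E[~p U p]: least fixpoint, start Z0 = Sat(p) = {1, 2, 4}, add states in Sat(~p) with some successor in Z. Z1 = {1, 2, 3, 4}; Z2 = {1, 2, 3, 4, 5}; fixed.
Sat(E[~p U p]) = {1, 2, 3, 4, 5}
Sat((b | p) | E[~p U p]) = {1, 2, 3, 4, 5}
AF ((b | p) | E[~p U p]): least fixpoint, start Z0 = {1, 2, 3, 4, 5}, add states with every successor in Z. Already a fixed point.
Sat(AF ((b | p) | E[~p U p])) = {1, 2, 3, 4, 5}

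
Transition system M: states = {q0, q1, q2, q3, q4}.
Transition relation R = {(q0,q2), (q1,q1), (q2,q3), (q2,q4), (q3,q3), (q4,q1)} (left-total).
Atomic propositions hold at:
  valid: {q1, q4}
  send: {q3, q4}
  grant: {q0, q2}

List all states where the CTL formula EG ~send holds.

Sat(~send) = {q0, q1, q2}
EG ~send: greatest fixpoint, start Z0 = {q0, q1, q2}, keep only states in Sat with some successor in Z. Z1 = {q0, q1}; Z2 = {q1}; fixed.
Sat(EG ~send) = {q1}

{q1}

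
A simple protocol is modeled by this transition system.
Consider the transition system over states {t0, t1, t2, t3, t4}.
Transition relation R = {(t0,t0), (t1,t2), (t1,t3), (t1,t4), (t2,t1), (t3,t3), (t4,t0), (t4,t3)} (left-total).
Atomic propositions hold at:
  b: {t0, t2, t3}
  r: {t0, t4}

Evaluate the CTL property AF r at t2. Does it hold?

AF r: least fixpoint, start Z0 = {t0, t4}, add states with every successor in Z. Already a fixed point.
Sat(AF r) = {t0, t4}
t2 ∉ Sat(AF r) = {t0, t4}, so the formula does not hold at t2.

No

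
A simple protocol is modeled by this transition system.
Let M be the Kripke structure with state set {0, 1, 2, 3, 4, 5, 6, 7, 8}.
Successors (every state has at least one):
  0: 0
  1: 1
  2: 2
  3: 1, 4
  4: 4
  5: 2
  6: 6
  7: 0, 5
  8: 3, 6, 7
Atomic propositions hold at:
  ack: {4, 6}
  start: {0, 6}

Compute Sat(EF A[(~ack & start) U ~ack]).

{0, 1, 2, 3, 5, 7, 8}

Sat(~ack) = {0, 1, 2, 3, 5, 7, 8}
Sat(~ack & start) = {0}
A[(~ack & start) U ~ack]: least fixpoint, start Z0 = Sat(~ack) = {0, 1, 2, 3, 5, 7, 8}, add states in Sat(~ack & start) with every successor in Z. Already a fixed point.
Sat(A[(~ack & start) U ~ack]) = {0, 1, 2, 3, 5, 7, 8}
EF A[(~ack & start) U ~ack]: least fixpoint, start Z0 = {0, 1, 2, 3, 5, 7, 8}, add states with some successor in Z. Already a fixed point.
Sat(EF A[(~ack & start) U ~ack]) = {0, 1, 2, 3, 5, 7, 8}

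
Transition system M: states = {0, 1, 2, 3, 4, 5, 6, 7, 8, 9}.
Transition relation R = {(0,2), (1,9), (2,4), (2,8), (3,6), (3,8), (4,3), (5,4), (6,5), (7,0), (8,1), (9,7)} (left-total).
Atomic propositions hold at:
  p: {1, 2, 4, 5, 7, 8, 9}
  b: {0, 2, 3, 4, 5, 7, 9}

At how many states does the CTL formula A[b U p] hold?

8

A[b U p]: least fixpoint, start Z0 = Sat(p) = {1, 2, 4, 5, 7, 8, 9}, add states in Sat(b) with every successor in Z. Z1 = {0, 1, 2, 4, 5, 7, 8, 9}; fixed.
Sat(A[b U p]) = {0, 1, 2, 4, 5, 7, 8, 9}
|Sat(A[b U p])| = |{0, 1, 2, 4, 5, 7, 8, 9}| = 8.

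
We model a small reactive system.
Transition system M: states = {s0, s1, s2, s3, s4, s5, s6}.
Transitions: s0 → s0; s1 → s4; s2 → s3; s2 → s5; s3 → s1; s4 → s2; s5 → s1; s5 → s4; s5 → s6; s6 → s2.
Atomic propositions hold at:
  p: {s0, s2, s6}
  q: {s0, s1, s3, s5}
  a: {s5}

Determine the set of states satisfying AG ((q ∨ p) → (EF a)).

Sat(q ∨ p) = {s0, s1, s2, s3, s5, s6}
EF a: least fixpoint, start Z0 = {s5}, add states with some successor in Z. Z1 = {s2, s5}; Z2 = {s2, s4, s5, s6}; Z3 = {s1, s2, s4, s5, s6}; Z4 = {s1, s2, s3, s4, s5, s6}; fixed.
Sat(EF a) = {s1, s2, s3, s4, s5, s6}
Sat((q ∨ p) → (EF a)) = {s1, s2, s3, s4, s5, s6}
AG ((q ∨ p) → (EF a)): greatest fixpoint, start Z0 = {s1, s2, s3, s4, s5, s6}, keep only states in Sat with every successor in Z. Already a fixed point.
Sat(AG ((q ∨ p) → (EF a))) = {s1, s2, s3, s4, s5, s6}

{s1, s2, s3, s4, s5, s6}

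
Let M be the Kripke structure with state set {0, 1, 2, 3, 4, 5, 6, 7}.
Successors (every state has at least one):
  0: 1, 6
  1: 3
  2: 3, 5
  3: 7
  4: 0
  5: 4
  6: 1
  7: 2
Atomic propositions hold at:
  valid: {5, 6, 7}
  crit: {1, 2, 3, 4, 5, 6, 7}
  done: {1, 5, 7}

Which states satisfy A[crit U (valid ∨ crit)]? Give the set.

{1, 2, 3, 4, 5, 6, 7}

Sat(valid ∨ crit) = {1, 2, 3, 4, 5, 6, 7}
A[crit U (valid ∨ crit)]: least fixpoint, start Z0 = Sat((valid ∨ crit)) = {1, 2, 3, 4, 5, 6, 7}, add states in Sat(crit) with every successor in Z. Already a fixed point.
Sat(A[crit U (valid ∨ crit)]) = {1, 2, 3, 4, 5, 6, 7}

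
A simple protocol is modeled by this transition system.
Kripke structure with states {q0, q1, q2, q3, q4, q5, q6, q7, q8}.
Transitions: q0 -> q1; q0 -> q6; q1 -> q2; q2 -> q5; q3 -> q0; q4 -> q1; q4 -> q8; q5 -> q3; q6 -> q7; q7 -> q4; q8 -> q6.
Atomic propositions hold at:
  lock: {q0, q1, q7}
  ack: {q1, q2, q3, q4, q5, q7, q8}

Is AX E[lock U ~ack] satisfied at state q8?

Sat(~ack) = {q0, q6}
E[lock U ~ack]: least fixpoint, start Z0 = Sat(~ack) = {q0, q6}, add states in Sat(lock) with some successor in Z. Already a fixed point.
Sat(E[lock U ~ack]) = {q0, q6}
Sat(AX E[lock U ~ack]) = {s : every successor in {q0, q6}} = {q3, q8}
q8 ∈ Sat(AX E[lock U ~ack]) = {q3, q8}, so the formula holds at q8.

Yes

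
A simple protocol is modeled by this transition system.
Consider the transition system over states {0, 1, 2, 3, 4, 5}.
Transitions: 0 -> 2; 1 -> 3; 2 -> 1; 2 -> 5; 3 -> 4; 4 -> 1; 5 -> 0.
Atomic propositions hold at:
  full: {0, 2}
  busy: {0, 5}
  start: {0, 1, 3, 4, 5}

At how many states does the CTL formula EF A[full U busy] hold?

A[full U busy]: least fixpoint, start Z0 = Sat(busy) = {0, 5}, add states in Sat(full) with every successor in Z. Already a fixed point.
Sat(A[full U busy]) = {0, 5}
EF A[full U busy]: least fixpoint, start Z0 = {0, 5}, add states with some successor in Z. Z1 = {0, 2, 5}; fixed.
Sat(EF A[full U busy]) = {0, 2, 5}
|Sat(EF A[full U busy])| = |{0, 2, 5}| = 3.

3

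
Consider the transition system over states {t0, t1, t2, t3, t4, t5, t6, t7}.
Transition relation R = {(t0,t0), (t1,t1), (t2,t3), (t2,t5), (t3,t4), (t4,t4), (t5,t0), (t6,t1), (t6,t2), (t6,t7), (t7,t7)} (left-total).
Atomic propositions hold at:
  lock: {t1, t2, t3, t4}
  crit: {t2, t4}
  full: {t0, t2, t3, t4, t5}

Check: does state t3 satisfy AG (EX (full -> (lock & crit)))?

Yes

Sat(lock & crit) = {t2, t4}
Sat(full -> (lock & crit)) = {t1, t2, t4, t6, t7}
Sat(EX (full -> (lock & crit))) = {s : some successor in {t1, t2, t4, t6, t7}} = {t1, t3, t4, t6, t7}
AG (EX (full -> (lock & crit))): greatest fixpoint, start Z0 = {t1, t3, t4, t6, t7}, keep only states in Sat with every successor in Z. Z1 = {t1, t3, t4, t7}; fixed.
Sat(AG (EX (full -> (lock & crit)))) = {t1, t3, t4, t7}
t3 ∈ Sat(AG (EX (full -> (lock & crit)))) = {t1, t3, t4, t7}, so the formula holds at t3.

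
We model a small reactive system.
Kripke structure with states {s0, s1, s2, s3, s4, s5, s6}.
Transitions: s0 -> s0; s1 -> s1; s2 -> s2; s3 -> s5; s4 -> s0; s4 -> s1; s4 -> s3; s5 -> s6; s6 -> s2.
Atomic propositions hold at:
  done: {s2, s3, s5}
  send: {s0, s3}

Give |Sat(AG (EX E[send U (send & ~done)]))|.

Sat(~done) = {s0, s1, s4, s6}
Sat(send & ~done) = {s0}
E[send U (send & ~done)]: least fixpoint, start Z0 = Sat((send & ~done)) = {s0}, add states in Sat(send) with some successor in Z. Already a fixed point.
Sat(E[send U (send & ~done)]) = {s0}
Sat(EX E[send U (send & ~done)]) = {s : some successor in {s0}} = {s0, s4}
AG (EX E[send U (send & ~done)]): greatest fixpoint, start Z0 = {s0, s4}, keep only states in Sat with every successor in Z. Z1 = {s0}; fixed.
Sat(AG (EX E[send U (send & ~done)])) = {s0}
|Sat(AG (EX E[send U (send & ~done)]))| = |{s0}| = 1.

1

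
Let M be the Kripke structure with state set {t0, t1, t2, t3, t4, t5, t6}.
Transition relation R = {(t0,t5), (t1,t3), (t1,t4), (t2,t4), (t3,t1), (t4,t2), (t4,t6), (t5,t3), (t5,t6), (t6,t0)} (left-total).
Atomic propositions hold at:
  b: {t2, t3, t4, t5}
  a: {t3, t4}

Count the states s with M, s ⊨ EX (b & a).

Sat(b & a) = {t3, t4}
Sat(EX (b & a)) = {s : some successor in {t3, t4}} = {t1, t2, t5}
|Sat(EX (b & a))| = |{t1, t2, t5}| = 3.

3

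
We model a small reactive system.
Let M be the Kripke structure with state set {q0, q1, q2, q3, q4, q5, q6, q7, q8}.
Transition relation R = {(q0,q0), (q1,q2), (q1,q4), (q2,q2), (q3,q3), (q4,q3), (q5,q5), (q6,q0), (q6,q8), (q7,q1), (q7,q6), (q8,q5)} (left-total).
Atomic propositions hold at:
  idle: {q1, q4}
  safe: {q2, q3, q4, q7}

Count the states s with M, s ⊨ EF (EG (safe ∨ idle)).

Sat(safe ∨ idle) = {q1, q2, q3, q4, q7}
EG (safe ∨ idle): greatest fixpoint, start Z0 = {q1, q2, q3, q4, q7}, keep only states in Sat with some successor in Z. Already a fixed point.
Sat(EG (safe ∨ idle)) = {q1, q2, q3, q4, q7}
EF (EG (safe ∨ idle)): least fixpoint, start Z0 = {q1, q2, q3, q4, q7}, add states with some successor in Z. Already a fixed point.
Sat(EF (EG (safe ∨ idle))) = {q1, q2, q3, q4, q7}
|Sat(EF (EG (safe ∨ idle)))| = |{q1, q2, q3, q4, q7}| = 5.

5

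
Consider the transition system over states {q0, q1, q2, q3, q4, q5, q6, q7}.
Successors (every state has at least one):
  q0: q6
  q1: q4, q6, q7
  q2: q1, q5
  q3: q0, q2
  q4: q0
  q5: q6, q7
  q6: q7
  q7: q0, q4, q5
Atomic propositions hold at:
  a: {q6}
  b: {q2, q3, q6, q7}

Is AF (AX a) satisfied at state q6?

Sat(AX a) = {s : every successor in {q6}} = {q0}
AF (AX a): least fixpoint, start Z0 = {q0}, add states with every successor in Z. Z1 = {q0, q4}; fixed.
Sat(AF (AX a)) = {q0, q4}
q6 ∉ Sat(AF (AX a)) = {q0, q4}, so the formula does not hold at q6.

No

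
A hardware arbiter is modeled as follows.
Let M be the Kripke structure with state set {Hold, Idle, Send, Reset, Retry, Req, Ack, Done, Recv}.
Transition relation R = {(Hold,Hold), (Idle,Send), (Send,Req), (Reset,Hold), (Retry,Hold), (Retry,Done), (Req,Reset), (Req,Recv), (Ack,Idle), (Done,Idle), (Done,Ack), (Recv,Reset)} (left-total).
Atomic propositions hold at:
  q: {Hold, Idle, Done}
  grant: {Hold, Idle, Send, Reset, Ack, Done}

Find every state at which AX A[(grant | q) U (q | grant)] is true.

Sat(grant | q) = {Hold, Idle, Send, Reset, Ack, Done}
Sat(q | grant) = {Hold, Idle, Send, Reset, Ack, Done}
A[(grant | q) U (q | grant)]: least fixpoint, start Z0 = Sat((q | grant)) = {Hold, Idle, Send, Reset, Ack, Done}, add states in Sat(grant | q) with every successor in Z. Already a fixed point.
Sat(A[(grant | q) U (q | grant)]) = {Hold, Idle, Send, Reset, Ack, Done}
Sat(AX A[(grant | q) U (q | grant)]) = {s : every successor in {Hold, Idle, Send, Reset, Ack, Done}} = {Hold, Idle, Reset, Retry, Ack, Done, Recv}

{Hold, Idle, Reset, Retry, Ack, Done, Recv}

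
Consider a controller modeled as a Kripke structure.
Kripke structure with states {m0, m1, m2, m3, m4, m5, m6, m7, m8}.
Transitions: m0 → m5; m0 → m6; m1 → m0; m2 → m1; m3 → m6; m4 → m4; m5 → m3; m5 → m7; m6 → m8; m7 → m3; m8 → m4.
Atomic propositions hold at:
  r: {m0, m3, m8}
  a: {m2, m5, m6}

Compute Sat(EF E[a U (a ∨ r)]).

Sat(a ∨ r) = {m0, m2, m3, m5, m6, m8}
E[a U (a ∨ r)]: least fixpoint, start Z0 = Sat((a ∨ r)) = {m0, m2, m3, m5, m6, m8}, add states in Sat(a) with some successor in Z. Already a fixed point.
Sat(E[a U (a ∨ r)]) = {m0, m2, m3, m5, m6, m8}
EF E[a U (a ∨ r)]: least fixpoint, start Z0 = {m0, m2, m3, m5, m6, m8}, add states with some successor in Z. Z1 = {m0, m1, m2, m3, m5, m6, m7, m8}; fixed.
Sat(EF E[a U (a ∨ r)]) = {m0, m1, m2, m3, m5, m6, m7, m8}

{m0, m1, m2, m3, m5, m6, m7, m8}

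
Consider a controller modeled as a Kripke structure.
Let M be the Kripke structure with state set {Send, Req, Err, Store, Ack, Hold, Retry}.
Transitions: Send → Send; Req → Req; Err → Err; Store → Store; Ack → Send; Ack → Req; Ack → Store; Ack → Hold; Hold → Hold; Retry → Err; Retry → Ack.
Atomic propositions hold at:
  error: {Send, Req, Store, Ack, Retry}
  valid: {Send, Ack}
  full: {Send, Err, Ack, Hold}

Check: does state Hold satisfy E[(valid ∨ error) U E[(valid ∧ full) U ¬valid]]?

Yes

Sat(valid ∨ error) = {Send, Req, Store, Ack, Retry}
Sat(valid ∧ full) = {Send, Ack}
Sat(¬valid) = {Req, Err, Store, Hold, Retry}
E[(valid ∧ full) U ¬valid]: least fixpoint, start Z0 = Sat(¬valid) = {Req, Err, Store, Hold, Retry}, add states in Sat(valid ∧ full) with some successor in Z. Z1 = {Req, Err, Store, Ack, Hold, Retry}; fixed.
Sat(E[(valid ∧ full) U ¬valid]) = {Req, Err, Store, Ack, Hold, Retry}
E[(valid ∨ error) U E[(valid ∧ full) U ¬valid]]: least fixpoint, start Z0 = Sat(E[(valid ∧ full) U ¬valid]) = {Req, Err, Store, Ack, Hold, Retry}, add states in Sat(valid ∨ error) with some successor in Z. Already a fixed point.
Sat(E[(valid ∨ error) U E[(valid ∧ full) U ¬valid]]) = {Req, Err, Store, Ack, Hold, Retry}
Hold ∈ Sat(E[(valid ∨ error) U E[(valid ∧ full) U ¬valid]]) = {Req, Err, Store, Ack, Hold, Retry}, so the formula holds at Hold.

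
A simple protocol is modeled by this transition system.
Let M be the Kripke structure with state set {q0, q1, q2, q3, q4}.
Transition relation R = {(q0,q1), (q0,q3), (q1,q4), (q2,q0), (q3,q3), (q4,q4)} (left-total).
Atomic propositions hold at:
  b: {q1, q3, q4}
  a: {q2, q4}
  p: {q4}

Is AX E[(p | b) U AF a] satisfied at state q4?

Sat(p | b) = {q1, q3, q4}
AF a: least fixpoint, start Z0 = {q2, q4}, add states with every successor in Z. Z1 = {q1, q2, q4}; fixed.
Sat(AF a) = {q1, q2, q4}
E[(p | b) U AF a]: least fixpoint, start Z0 = Sat(AF a) = {q1, q2, q4}, add states in Sat(p | b) with some successor in Z. Already a fixed point.
Sat(E[(p | b) U AF a]) = {q1, q2, q4}
Sat(AX E[(p | b) U AF a]) = {s : every successor in {q1, q2, q4}} = {q1, q4}
q4 ∈ Sat(AX E[(p | b) U AF a]) = {q1, q4}, so the formula holds at q4.

Yes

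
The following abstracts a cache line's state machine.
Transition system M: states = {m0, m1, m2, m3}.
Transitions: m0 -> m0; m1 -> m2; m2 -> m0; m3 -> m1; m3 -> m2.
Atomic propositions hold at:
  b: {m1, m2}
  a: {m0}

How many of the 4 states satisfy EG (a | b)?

Sat(a | b) = {m0, m1, m2}
EG (a | b): greatest fixpoint, start Z0 = {m0, m1, m2}, keep only states in Sat with some successor in Z. Already a fixed point.
Sat(EG (a | b)) = {m0, m1, m2}
|Sat(EG (a | b))| = |{m0, m1, m2}| = 3.

3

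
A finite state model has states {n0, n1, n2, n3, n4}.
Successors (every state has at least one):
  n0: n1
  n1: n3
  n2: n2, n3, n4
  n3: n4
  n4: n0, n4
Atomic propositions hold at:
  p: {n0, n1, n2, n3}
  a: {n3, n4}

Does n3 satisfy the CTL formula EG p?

No

EG p: greatest fixpoint, start Z0 = {n0, n1, n2, n3}, keep only states in Sat with some successor in Z. Z1 = {n0, n1, n2}; Z2 = {n0, n2}; Z3 = {n2}; fixed.
Sat(EG p) = {n2}
n3 ∉ Sat(EG p) = {n2}, so the formula does not hold at n3.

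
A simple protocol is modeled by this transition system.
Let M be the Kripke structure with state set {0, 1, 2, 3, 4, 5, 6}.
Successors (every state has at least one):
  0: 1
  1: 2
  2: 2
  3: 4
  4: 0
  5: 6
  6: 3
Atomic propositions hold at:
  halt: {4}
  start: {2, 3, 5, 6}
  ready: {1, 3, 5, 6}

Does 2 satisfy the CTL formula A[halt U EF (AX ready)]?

Sat(AX ready) = {s : every successor in {1, 3, 5, 6}} = {0, 5, 6}
EF (AX ready): least fixpoint, start Z0 = {0, 5, 6}, add states with some successor in Z. Z1 = {0, 4, 5, 6}; Z2 = {0, 3, 4, 5, 6}; fixed.
Sat(EF (AX ready)) = {0, 3, 4, 5, 6}
A[halt U EF (AX ready)]: least fixpoint, start Z0 = Sat(EF (AX ready)) = {0, 3, 4, 5, 6}, add states in Sat(halt) with every successor in Z. Already a fixed point.
Sat(A[halt U EF (AX ready)]) = {0, 3, 4, 5, 6}
2 ∉ Sat(A[halt U EF (AX ready)]) = {0, 3, 4, 5, 6}, so the formula does not hold at 2.

No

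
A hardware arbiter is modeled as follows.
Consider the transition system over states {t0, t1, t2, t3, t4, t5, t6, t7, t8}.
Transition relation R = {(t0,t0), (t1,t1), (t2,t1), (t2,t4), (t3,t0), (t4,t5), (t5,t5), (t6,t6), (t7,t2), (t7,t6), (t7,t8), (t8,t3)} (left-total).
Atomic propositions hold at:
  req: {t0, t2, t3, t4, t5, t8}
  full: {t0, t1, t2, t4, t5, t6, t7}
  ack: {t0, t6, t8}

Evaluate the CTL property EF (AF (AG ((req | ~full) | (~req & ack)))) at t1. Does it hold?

Sat(~full) = {t3, t8}
Sat(req | ~full) = {t0, t2, t3, t4, t5, t8}
Sat(~req) = {t1, t6, t7}
Sat(~req & ack) = {t6}
Sat((req | ~full) | (~req & ack)) = {t0, t2, t3, t4, t5, t6, t8}
AG ((req | ~full) | (~req & ack)): greatest fixpoint, start Z0 = {t0, t2, t3, t4, t5, t6, t8}, keep only states in Sat with every successor in Z. Z1 = {t0, t3, t4, t5, t6, t8}; fixed.
Sat(AG ((req | ~full) | (~req & ack))) = {t0, t3, t4, t5, t6, t8}
AF (AG ((req | ~full) | (~req & ack))): least fixpoint, start Z0 = {t0, t3, t4, t5, t6, t8}, add states with every successor in Z. Already a fixed point.
Sat(AF (AG ((req | ~full) | (~req & ack)))) = {t0, t3, t4, t5, t6, t8}
EF (AF (AG ((req | ~full) | (~req & ack)))): least fixpoint, start Z0 = {t0, t3, t4, t5, t6, t8}, add states with some successor in Z. Z1 = {t0, t2, t3, t4, t5, t6, t7, t8}; fixed.
Sat(EF (AF (AG ((req | ~full) | (~req & ack))))) = {t0, t2, t3, t4, t5, t6, t7, t8}
t1 ∉ Sat(EF (AF (AG ((req | ~full) | (~req & ack))))) = {t0, t2, t3, t4, t5, t6, t7, t8}, so the formula does not hold at t1.

No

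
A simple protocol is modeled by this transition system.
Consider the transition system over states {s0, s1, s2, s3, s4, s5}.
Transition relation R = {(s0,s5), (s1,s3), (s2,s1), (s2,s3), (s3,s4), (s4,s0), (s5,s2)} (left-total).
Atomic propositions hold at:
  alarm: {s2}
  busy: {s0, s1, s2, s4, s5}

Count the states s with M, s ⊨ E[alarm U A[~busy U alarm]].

Sat(~busy) = {s3}
A[~busy U alarm]: least fixpoint, start Z0 = Sat(alarm) = {s2}, add states in Sat(~busy) with every successor in Z. Already a fixed point.
Sat(A[~busy U alarm]) = {s2}
E[alarm U A[~busy U alarm]]: least fixpoint, start Z0 = Sat(A[~busy U alarm]) = {s2}, add states in Sat(alarm) with some successor in Z. Already a fixed point.
Sat(E[alarm U A[~busy U alarm]]) = {s2}
|Sat(E[alarm U A[~busy U alarm]])| = |{s2}| = 1.

1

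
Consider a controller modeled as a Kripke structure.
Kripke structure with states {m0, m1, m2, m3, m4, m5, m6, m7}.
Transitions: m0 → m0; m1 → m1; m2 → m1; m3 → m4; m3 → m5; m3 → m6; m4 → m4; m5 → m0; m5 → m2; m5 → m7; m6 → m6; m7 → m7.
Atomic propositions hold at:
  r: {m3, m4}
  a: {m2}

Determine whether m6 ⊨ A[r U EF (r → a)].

Yes

Sat(r → a) = {m0, m1, m2, m5, m6, m7}
EF (r → a): least fixpoint, start Z0 = {m0, m1, m2, m5, m6, m7}, add states with some successor in Z. Z1 = {m0, m1, m2, m3, m5, m6, m7}; fixed.
Sat(EF (r → a)) = {m0, m1, m2, m3, m5, m6, m7}
A[r U EF (r → a)]: least fixpoint, start Z0 = Sat(EF (r → a)) = {m0, m1, m2, m3, m5, m6, m7}, add states in Sat(r) with every successor in Z. Already a fixed point.
Sat(A[r U EF (r → a)]) = {m0, m1, m2, m3, m5, m6, m7}
m6 ∈ Sat(A[r U EF (r → a)]) = {m0, m1, m2, m3, m5, m6, m7}, so the formula holds at m6.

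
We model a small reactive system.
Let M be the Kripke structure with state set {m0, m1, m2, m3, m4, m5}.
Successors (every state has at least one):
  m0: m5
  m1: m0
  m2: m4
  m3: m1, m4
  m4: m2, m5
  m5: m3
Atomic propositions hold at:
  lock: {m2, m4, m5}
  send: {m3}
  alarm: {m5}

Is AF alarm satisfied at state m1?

Yes

AF alarm: least fixpoint, start Z0 = {m5}, add states with every successor in Z. Z1 = {m0, m5}; Z2 = {m0, m1, m5}; fixed.
Sat(AF alarm) = {m0, m1, m5}
m1 ∈ Sat(AF alarm) = {m0, m1, m5}, so the formula holds at m1.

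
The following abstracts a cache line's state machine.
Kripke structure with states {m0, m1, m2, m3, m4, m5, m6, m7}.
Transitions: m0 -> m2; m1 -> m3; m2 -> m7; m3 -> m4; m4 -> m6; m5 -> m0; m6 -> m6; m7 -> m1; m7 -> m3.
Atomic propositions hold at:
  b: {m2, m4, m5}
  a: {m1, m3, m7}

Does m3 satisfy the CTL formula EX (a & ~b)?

No

Sat(~b) = {m0, m1, m3, m6, m7}
Sat(a & ~b) = {m1, m3, m7}
Sat(EX (a & ~b)) = {s : some successor in {m1, m3, m7}} = {m1, m2, m7}
m3 ∉ Sat(EX (a & ~b)) = {m1, m2, m7}, so the formula does not hold at m3.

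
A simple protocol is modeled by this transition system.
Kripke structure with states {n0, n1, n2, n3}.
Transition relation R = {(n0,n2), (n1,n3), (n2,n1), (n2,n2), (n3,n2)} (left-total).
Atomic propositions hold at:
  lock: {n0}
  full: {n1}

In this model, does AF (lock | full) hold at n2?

Sat(lock | full) = {n0, n1}
AF (lock | full): least fixpoint, start Z0 = {n0, n1}, add states with every successor in Z. Already a fixed point.
Sat(AF (lock | full)) = {n0, n1}
n2 ∉ Sat(AF (lock | full)) = {n0, n1}, so the formula does not hold at n2.

No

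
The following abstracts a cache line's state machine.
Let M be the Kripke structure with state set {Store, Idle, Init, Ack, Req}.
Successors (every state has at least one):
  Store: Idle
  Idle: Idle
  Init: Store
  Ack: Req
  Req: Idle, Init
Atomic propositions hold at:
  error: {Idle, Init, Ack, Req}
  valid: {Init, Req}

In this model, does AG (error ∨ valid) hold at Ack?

No

Sat(error ∨ valid) = {Idle, Init, Ack, Req}
AG (error ∨ valid): greatest fixpoint, start Z0 = {Idle, Init, Ack, Req}, keep only states in Sat with every successor in Z. Z1 = {Idle, Ack, Req}; Z2 = {Idle, Ack}; Z3 = {Idle}; fixed.
Sat(AG (error ∨ valid)) = {Idle}
Ack ∉ Sat(AG (error ∨ valid)) = {Idle}, so the formula does not hold at Ack.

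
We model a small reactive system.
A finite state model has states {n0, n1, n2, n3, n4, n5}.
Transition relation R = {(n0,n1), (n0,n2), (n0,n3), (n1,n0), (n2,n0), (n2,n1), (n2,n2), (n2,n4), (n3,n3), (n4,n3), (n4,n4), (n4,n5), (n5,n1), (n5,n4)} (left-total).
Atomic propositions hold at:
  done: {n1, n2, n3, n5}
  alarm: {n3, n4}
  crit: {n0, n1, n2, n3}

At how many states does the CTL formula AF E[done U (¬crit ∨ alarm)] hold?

4

Sat(¬crit) = {n4, n5}
Sat(¬crit ∨ alarm) = {n3, n4, n5}
E[done U (¬crit ∨ alarm)]: least fixpoint, start Z0 = Sat((¬crit ∨ alarm)) = {n3, n4, n5}, add states in Sat(done) with some successor in Z. Z1 = {n2, n3, n4, n5}; fixed.
Sat(E[done U (¬crit ∨ alarm)]) = {n2, n3, n4, n5}
AF E[done U (¬crit ∨ alarm)]: least fixpoint, start Z0 = {n2, n3, n4, n5}, add states with every successor in Z. Already a fixed point.
Sat(AF E[done U (¬crit ∨ alarm)]) = {n2, n3, n4, n5}
|Sat(AF E[done U (¬crit ∨ alarm)])| = |{n2, n3, n4, n5}| = 4.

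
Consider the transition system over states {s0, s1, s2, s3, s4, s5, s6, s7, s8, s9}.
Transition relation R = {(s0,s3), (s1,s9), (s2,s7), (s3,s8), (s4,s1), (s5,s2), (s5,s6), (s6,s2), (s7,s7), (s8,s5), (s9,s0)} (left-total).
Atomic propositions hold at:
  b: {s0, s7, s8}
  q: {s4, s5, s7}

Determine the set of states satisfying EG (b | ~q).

{s2, s6, s7}

Sat(~q) = {s0, s1, s2, s3, s6, s8, s9}
Sat(b | ~q) = {s0, s1, s2, s3, s6, s7, s8, s9}
EG (b | ~q): greatest fixpoint, start Z0 = {s0, s1, s2, s3, s6, s7, s8, s9}, keep only states in Sat with some successor in Z. Z1 = {s0, s1, s2, s3, s6, s7, s9}; Z2 = {s0, s1, s2, s6, s7, s9}; Z3 = {s1, s2, s6, s7, s9}; Z4 = {s1, s2, s6, s7}; Z5 = {s2, s6, s7}; fixed.
Sat(EG (b | ~q)) = {s2, s6, s7}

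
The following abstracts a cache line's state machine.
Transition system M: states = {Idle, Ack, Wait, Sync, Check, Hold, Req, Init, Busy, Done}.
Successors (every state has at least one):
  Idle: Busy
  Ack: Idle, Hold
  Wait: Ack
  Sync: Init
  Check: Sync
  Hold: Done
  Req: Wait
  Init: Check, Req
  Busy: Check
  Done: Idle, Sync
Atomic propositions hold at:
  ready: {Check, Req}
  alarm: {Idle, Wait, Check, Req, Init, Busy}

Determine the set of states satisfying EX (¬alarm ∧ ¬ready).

{Ack, Wait, Check, Hold, Done}

Sat(¬alarm) = {Ack, Sync, Hold, Done}
Sat(¬ready) = {Idle, Ack, Wait, Sync, Hold, Init, Busy, Done}
Sat(¬alarm ∧ ¬ready) = {Ack, Sync, Hold, Done}
Sat(EX (¬alarm ∧ ¬ready)) = {s : some successor in {Ack, Sync, Hold, Done}} = {Ack, Wait, Check, Hold, Done}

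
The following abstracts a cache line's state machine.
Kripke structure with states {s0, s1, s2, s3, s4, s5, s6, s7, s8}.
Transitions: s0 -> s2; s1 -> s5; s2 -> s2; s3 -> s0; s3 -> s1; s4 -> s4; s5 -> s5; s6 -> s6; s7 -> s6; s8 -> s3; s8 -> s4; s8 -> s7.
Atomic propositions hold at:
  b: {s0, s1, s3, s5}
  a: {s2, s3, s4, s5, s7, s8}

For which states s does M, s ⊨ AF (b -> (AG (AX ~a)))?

{s0, s2, s4, s6, s7, s8}

Sat(~a) = {s0, s1, s6}
Sat(AX ~a) = {s : every successor in {s0, s1, s6}} = {s3, s6, s7}
AG (AX ~a): greatest fixpoint, start Z0 = {s3, s6, s7}, keep only states in Sat with every successor in Z. Z1 = {s6, s7}; fixed.
Sat(AG (AX ~a)) = {s6, s7}
Sat(b -> (AG (AX ~a))) = {s2, s4, s6, s7, s8}
AF (b -> (AG (AX ~a))): least fixpoint, start Z0 = {s2, s4, s6, s7, s8}, add states with every successor in Z. Z1 = {s0, s2, s4, s6, s7, s8}; fixed.
Sat(AF (b -> (AG (AX ~a)))) = {s0, s2, s4, s6, s7, s8}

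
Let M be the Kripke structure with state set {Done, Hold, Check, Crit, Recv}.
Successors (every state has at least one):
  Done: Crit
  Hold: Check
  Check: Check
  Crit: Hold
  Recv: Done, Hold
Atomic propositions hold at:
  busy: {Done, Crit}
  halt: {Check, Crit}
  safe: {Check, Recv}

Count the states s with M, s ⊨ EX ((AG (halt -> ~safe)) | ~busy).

Sat(~safe) = {Done, Hold, Crit}
Sat(halt -> ~safe) = {Done, Hold, Crit, Recv}
AG (halt -> ~safe): greatest fixpoint, start Z0 = {Done, Hold, Crit, Recv}, keep only states in Sat with every successor in Z. Z1 = {Done, Crit, Recv}; Z2 = {Done}; Z3 = ∅; fixed.
Sat(AG (halt -> ~safe)) = ∅
Sat(~busy) = {Hold, Check, Recv}
Sat((AG (halt -> ~safe)) | ~busy) = {Hold, Check, Recv}
Sat(EX ((AG (halt -> ~safe)) | ~busy)) = {s : some successor in {Hold, Check, Recv}} = {Hold, Check, Crit, Recv}
|Sat(EX ((AG (halt -> ~safe)) | ~busy))| = |{Hold, Check, Crit, Recv}| = 4.

4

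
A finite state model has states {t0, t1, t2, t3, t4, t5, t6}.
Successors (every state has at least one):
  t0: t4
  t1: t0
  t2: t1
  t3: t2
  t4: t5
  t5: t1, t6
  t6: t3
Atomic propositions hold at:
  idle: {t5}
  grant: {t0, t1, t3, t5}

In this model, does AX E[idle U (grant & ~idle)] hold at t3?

Sat(~idle) = {t0, t1, t2, t3, t4, t6}
Sat(grant & ~idle) = {t0, t1, t3}
E[idle U (grant & ~idle)]: least fixpoint, start Z0 = Sat((grant & ~idle)) = {t0, t1, t3}, add states in Sat(idle) with some successor in Z. Z1 = {t0, t1, t3, t5}; fixed.
Sat(E[idle U (grant & ~idle)]) = {t0, t1, t3, t5}
Sat(AX E[idle U (grant & ~idle)]) = {s : every successor in {t0, t1, t3, t5}} = {t1, t2, t4, t6}
t3 ∉ Sat(AX E[idle U (grant & ~idle)]) = {t1, t2, t4, t6}, so the formula does not hold at t3.

No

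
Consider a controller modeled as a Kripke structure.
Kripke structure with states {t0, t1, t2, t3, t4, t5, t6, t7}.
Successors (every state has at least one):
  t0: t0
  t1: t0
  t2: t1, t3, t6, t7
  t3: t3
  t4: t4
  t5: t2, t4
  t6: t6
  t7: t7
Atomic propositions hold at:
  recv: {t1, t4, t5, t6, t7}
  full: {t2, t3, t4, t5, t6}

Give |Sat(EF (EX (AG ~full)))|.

Sat(~full) = {t0, t1, t7}
AG ~full: greatest fixpoint, start Z0 = {t0, t1, t7}, keep only states in Sat with every successor in Z. Already a fixed point.
Sat(AG ~full) = {t0, t1, t7}
Sat(EX (AG ~full)) = {s : some successor in {t0, t1, t7}} = {t0, t1, t2, t7}
EF (EX (AG ~full)): least fixpoint, start Z0 = {t0, t1, t2, t7}, add states with some successor in Z. Z1 = {t0, t1, t2, t5, t7}; fixed.
Sat(EF (EX (AG ~full))) = {t0, t1, t2, t5, t7}
|Sat(EF (EX (AG ~full)))| = |{t0, t1, t2, t5, t7}| = 5.

5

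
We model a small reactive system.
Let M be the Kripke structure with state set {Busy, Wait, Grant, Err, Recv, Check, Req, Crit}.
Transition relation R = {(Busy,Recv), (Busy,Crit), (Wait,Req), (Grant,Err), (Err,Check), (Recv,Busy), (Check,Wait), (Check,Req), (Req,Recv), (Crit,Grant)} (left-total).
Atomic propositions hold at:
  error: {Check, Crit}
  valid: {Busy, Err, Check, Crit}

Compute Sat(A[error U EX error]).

Sat(EX error) = {s : some successor in {Check, Crit}} = {Busy, Err}
A[error U EX error]: least fixpoint, start Z0 = Sat(EX error) = {Busy, Err}, add states in Sat(error) with every successor in Z. Already a fixed point.
Sat(A[error U EX error]) = {Busy, Err}

{Busy, Err}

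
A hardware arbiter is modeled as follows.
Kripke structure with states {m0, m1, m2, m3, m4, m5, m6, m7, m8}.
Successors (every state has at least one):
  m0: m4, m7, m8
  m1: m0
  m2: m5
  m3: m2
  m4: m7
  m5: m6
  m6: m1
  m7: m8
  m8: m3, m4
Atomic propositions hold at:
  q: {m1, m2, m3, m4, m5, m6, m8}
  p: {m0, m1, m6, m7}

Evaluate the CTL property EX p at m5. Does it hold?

Sat(EX p) = {s : some successor in {m0, m1, m6, m7}} = {m0, m1, m4, m5, m6}
m5 ∈ Sat(EX p) = {m0, m1, m4, m5, m6}, so the formula holds at m5.

Yes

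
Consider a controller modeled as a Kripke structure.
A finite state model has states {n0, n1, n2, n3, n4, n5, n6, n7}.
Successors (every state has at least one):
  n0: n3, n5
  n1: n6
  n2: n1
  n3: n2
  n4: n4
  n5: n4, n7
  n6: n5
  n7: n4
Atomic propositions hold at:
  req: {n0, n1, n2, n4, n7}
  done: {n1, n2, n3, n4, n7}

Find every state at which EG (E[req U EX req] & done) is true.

{n4, n7}

Sat(EX req) = {s : some successor in {n0, n1, n2, n4, n7}} = {n2, n3, n4, n5, n7}
E[req U EX req]: least fixpoint, start Z0 = Sat(EX req) = {n2, n3, n4, n5, n7}, add states in Sat(req) with some successor in Z. Z1 = {n0, n2, n3, n4, n5, n7}; fixed.
Sat(E[req U EX req]) = {n0, n2, n3, n4, n5, n7}
Sat(E[req U EX req] & done) = {n2, n3, n4, n7}
EG (E[req U EX req] & done): greatest fixpoint, start Z0 = {n2, n3, n4, n7}, keep only states in Sat with some successor in Z. Z1 = {n3, n4, n7}; Z2 = {n4, n7}; fixed.
Sat(EG (E[req U EX req] & done)) = {n4, n7}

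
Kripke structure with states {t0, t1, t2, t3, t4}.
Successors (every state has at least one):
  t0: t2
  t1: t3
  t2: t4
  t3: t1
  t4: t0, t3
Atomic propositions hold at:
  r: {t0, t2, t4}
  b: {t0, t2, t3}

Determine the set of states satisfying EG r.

{t0, t2, t4}

EG r: greatest fixpoint, start Z0 = {t0, t2, t4}, keep only states in Sat with some successor in Z. Already a fixed point.
Sat(EG r) = {t0, t2, t4}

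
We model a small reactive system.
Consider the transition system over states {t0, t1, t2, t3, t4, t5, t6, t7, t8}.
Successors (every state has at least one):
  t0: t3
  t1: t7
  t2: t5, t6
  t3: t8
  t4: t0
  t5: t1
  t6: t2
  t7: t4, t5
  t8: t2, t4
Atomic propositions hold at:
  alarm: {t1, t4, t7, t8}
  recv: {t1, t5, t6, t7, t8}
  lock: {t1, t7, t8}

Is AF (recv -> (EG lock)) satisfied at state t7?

EG lock: greatest fixpoint, start Z0 = {t1, t7, t8}, keep only states in Sat with some successor in Z. Z1 = {t1}; Z2 = ∅; fixed.
Sat(EG lock) = ∅
Sat(recv -> (EG lock)) = {t0, t2, t3, t4}
AF (recv -> (EG lock)): least fixpoint, start Z0 = {t0, t2, t3, t4}, add states with every successor in Z. Z1 = {t0, t2, t3, t4, t6, t8}; fixed.
Sat(AF (recv -> (EG lock))) = {t0, t2, t3, t4, t6, t8}
t7 ∉ Sat(AF (recv -> (EG lock))) = {t0, t2, t3, t4, t6, t8}, so the formula does not hold at t7.

No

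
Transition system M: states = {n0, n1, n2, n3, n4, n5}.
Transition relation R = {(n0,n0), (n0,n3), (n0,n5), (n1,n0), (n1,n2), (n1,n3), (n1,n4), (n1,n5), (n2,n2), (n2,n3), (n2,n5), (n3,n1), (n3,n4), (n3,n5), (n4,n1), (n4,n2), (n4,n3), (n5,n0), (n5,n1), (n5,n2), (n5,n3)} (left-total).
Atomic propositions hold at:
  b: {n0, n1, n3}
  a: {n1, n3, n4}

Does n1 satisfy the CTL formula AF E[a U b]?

E[a U b]: least fixpoint, start Z0 = Sat(b) = {n0, n1, n3}, add states in Sat(a) with some successor in Z. Z1 = {n0, n1, n3, n4}; fixed.
Sat(E[a U b]) = {n0, n1, n3, n4}
AF E[a U b]: least fixpoint, start Z0 = {n0, n1, n3, n4}, add states with every successor in Z. Already a fixed point.
Sat(AF E[a U b]) = {n0, n1, n3, n4}
n1 ∈ Sat(AF E[a U b]) = {n0, n1, n3, n4}, so the formula holds at n1.

Yes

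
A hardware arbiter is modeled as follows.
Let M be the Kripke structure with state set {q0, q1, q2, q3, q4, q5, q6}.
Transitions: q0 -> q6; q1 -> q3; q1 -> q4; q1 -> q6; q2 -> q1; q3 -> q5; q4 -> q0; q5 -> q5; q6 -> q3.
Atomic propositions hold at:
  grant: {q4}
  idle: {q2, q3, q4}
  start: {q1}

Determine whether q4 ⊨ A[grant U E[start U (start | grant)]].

Yes

Sat(start | grant) = {q1, q4}
E[start U (start | grant)]: least fixpoint, start Z0 = Sat((start | grant)) = {q1, q4}, add states in Sat(start) with some successor in Z. Already a fixed point.
Sat(E[start U (start | grant)]) = {q1, q4}
A[grant U E[start U (start | grant)]]: least fixpoint, start Z0 = Sat(E[start U (start | grant)]) = {q1, q4}, add states in Sat(grant) with every successor in Z. Already a fixed point.
Sat(A[grant U E[start U (start | grant)]]) = {q1, q4}
q4 ∈ Sat(A[grant U E[start U (start | grant)]]) = {q1, q4}, so the formula holds at q4.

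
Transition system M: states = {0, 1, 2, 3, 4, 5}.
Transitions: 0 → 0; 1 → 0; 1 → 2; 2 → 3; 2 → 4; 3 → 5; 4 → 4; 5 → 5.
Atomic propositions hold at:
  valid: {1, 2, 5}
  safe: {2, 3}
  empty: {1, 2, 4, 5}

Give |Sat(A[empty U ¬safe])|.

4

Sat(¬safe) = {0, 1, 4, 5}
A[empty U ¬safe]: least fixpoint, start Z0 = Sat(¬safe) = {0, 1, 4, 5}, add states in Sat(empty) with every successor in Z. Already a fixed point.
Sat(A[empty U ¬safe]) = {0, 1, 4, 5}
|Sat(A[empty U ¬safe])| = |{0, 1, 4, 5}| = 4.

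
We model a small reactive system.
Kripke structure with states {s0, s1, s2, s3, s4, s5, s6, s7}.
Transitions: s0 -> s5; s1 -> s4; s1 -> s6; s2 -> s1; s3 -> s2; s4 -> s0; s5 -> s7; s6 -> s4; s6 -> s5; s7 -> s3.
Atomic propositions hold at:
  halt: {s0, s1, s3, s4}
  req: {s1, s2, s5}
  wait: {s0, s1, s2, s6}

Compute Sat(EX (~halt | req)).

{s0, s1, s2, s3, s5, s6}

Sat(~halt) = {s2, s5, s6, s7}
Sat(~halt | req) = {s1, s2, s5, s6, s7}
Sat(EX (~halt | req)) = {s : some successor in {s1, s2, s5, s6, s7}} = {s0, s1, s2, s3, s5, s6}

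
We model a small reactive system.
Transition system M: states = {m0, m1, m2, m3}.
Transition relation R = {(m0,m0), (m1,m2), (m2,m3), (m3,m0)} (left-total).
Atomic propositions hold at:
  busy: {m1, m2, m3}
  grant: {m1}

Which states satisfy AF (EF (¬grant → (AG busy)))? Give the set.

{m1}

Sat(¬grant) = {m0, m2, m3}
AG busy: greatest fixpoint, start Z0 = {m1, m2, m3}, keep only states in Sat with every successor in Z. Z1 = {m1, m2}; Z2 = {m1}; Z3 = ∅; fixed.
Sat(AG busy) = ∅
Sat(¬grant → (AG busy)) = {m1}
EF (¬grant → (AG busy)): least fixpoint, start Z0 = {m1}, add states with some successor in Z. Already a fixed point.
Sat(EF (¬grant → (AG busy))) = {m1}
AF (EF (¬grant → (AG busy))): least fixpoint, start Z0 = {m1}, add states with every successor in Z. Already a fixed point.
Sat(AF (EF (¬grant → (AG busy)))) = {m1}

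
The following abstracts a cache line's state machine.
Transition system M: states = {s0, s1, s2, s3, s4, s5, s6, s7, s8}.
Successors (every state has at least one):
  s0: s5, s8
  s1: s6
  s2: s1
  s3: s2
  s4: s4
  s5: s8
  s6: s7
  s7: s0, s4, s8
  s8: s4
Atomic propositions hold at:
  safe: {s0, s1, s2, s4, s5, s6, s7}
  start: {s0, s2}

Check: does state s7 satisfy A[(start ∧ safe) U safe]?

Sat(start ∧ safe) = {s0, s2}
A[(start ∧ safe) U safe]: least fixpoint, start Z0 = Sat(safe) = {s0, s1, s2, s4, s5, s6, s7}, add states in Sat(start ∧ safe) with every successor in Z. Already a fixed point.
Sat(A[(start ∧ safe) U safe]) = {s0, s1, s2, s4, s5, s6, s7}
s7 ∈ Sat(A[(start ∧ safe) U safe]) = {s0, s1, s2, s4, s5, s6, s7}, so the formula holds at s7.

Yes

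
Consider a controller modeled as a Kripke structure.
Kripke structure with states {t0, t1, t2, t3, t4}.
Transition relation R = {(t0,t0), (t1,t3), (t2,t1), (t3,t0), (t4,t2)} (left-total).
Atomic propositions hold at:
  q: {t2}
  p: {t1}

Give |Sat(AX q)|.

Sat(AX q) = {s : every successor in {t2}} = {t4}
|Sat(AX q)| = |{t4}| = 1.

1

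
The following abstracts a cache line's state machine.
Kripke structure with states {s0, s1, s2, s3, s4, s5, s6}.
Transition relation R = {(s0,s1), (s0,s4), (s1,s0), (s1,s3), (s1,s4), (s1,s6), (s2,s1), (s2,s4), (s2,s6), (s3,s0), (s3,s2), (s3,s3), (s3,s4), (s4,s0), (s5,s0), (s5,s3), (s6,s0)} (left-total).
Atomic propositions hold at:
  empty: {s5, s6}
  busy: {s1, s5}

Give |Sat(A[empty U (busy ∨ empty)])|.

3

Sat(busy ∨ empty) = {s1, s5, s6}
A[empty U (busy ∨ empty)]: least fixpoint, start Z0 = Sat((busy ∨ empty)) = {s1, s5, s6}, add states in Sat(empty) with every successor in Z. Already a fixed point.
Sat(A[empty U (busy ∨ empty)]) = {s1, s5, s6}
|Sat(A[empty U (busy ∨ empty)])| = |{s1, s5, s6}| = 3.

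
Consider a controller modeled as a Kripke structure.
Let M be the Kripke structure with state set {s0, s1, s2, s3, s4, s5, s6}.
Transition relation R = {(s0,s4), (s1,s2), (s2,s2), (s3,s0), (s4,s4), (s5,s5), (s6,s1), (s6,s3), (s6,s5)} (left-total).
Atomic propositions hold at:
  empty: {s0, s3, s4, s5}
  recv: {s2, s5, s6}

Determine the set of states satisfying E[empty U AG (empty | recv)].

Sat(empty | recv) = {s0, s2, s3, s4, s5, s6}
AG (empty | recv): greatest fixpoint, start Z0 = {s0, s2, s3, s4, s5, s6}, keep only states in Sat with every successor in Z. Z1 = {s0, s2, s3, s4, s5}; fixed.
Sat(AG (empty | recv)) = {s0, s2, s3, s4, s5}
E[empty U AG (empty | recv)]: least fixpoint, start Z0 = Sat(AG (empty | recv)) = {s0, s2, s3, s4, s5}, add states in Sat(empty) with some successor in Z. Already a fixed point.
Sat(E[empty U AG (empty | recv)]) = {s0, s2, s3, s4, s5}

{s0, s2, s3, s4, s5}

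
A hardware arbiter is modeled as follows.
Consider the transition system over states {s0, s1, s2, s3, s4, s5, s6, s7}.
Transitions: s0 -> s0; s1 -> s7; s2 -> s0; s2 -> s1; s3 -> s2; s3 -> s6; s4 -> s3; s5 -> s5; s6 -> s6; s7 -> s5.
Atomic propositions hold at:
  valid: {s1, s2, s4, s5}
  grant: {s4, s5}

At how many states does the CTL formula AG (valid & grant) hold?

Sat(valid & grant) = {s4, s5}
AG (valid & grant): greatest fixpoint, start Z0 = {s4, s5}, keep only states in Sat with every successor in Z. Z1 = {s5}; fixed.
Sat(AG (valid & grant)) = {s5}
|Sat(AG (valid & grant))| = |{s5}| = 1.

1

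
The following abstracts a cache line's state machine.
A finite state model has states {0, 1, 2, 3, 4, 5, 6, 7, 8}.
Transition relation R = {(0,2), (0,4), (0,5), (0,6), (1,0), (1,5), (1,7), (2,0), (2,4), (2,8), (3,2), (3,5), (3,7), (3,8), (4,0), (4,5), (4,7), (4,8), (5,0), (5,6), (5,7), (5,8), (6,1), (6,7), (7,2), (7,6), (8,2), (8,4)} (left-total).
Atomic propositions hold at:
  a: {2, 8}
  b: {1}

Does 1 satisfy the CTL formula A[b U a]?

No

A[b U a]: least fixpoint, start Z0 = Sat(a) = {2, 8}, add states in Sat(b) with every successor in Z. Already a fixed point.
Sat(A[b U a]) = {2, 8}
1 ∉ Sat(A[b U a]) = {2, 8}, so the formula does not hold at 1.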